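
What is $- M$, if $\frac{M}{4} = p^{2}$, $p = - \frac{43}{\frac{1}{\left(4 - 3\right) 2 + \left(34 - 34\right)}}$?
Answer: $-29584$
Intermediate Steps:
$p = -86$ ($p = - \frac{43}{\frac{1}{1 \cdot 2 + \left(34 - 34\right)}} = - \frac{43}{\frac{1}{2 + 0}} = - \frac{43}{\frac{1}{2}} = - 43 \frac{1}{\frac{1}{2}} = \left(-43\right) 2 = -86$)
$M = 29584$ ($M = 4 \left(-86\right)^{2} = 4 \cdot 7396 = 29584$)
$- M = \left(-1\right) 29584 = -29584$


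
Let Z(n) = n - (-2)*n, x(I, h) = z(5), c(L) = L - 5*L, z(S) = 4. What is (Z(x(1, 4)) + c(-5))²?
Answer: 1024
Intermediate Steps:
c(L) = -4*L
x(I, h) = 4
Z(n) = 3*n (Z(n) = n + 2*n = 3*n)
(Z(x(1, 4)) + c(-5))² = (3*4 - 4*(-5))² = (12 + 20)² = 32² = 1024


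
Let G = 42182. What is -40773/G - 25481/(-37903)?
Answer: -470579477/1598824346 ≈ -0.29433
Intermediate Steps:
-40773/G - 25481/(-37903) = -40773/42182 - 25481/(-37903) = -40773*1/42182 - 25481*(-1/37903) = -40773/42182 + 25481/37903 = -470579477/1598824346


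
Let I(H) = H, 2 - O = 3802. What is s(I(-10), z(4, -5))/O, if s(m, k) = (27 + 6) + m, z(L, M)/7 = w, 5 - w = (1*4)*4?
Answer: -23/3800 ≈ -0.0060526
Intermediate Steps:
O = -3800 (O = 2 - 1*3802 = 2 - 3802 = -3800)
w = -11 (w = 5 - 1*4*4 = 5 - 4*4 = 5 - 1*16 = 5 - 16 = -11)
z(L, M) = -77 (z(L, M) = 7*(-11) = -77)
s(m, k) = 33 + m
s(I(-10), z(4, -5))/O = (33 - 10)/(-3800) = 23*(-1/3800) = -23/3800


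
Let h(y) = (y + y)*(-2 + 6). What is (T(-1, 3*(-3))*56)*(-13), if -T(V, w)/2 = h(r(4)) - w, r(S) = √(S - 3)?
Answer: 24752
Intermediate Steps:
r(S) = √(-3 + S)
h(y) = 8*y (h(y) = (2*y)*4 = 8*y)
T(V, w) = -16 + 2*w (T(V, w) = -2*(8*√(-3 + 4) - w) = -2*(8*√1 - w) = -2*(8*1 - w) = -2*(8 - w) = -16 + 2*w)
(T(-1, 3*(-3))*56)*(-13) = ((-16 + 2*(3*(-3)))*56)*(-13) = ((-16 + 2*(-9))*56)*(-13) = ((-16 - 18)*56)*(-13) = -34*56*(-13) = -1904*(-13) = 24752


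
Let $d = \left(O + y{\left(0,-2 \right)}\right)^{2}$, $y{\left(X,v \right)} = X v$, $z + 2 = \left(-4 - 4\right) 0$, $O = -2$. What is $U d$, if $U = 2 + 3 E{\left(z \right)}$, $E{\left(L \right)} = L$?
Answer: $-16$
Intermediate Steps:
$z = -2$ ($z = -2 + \left(-4 - 4\right) 0 = -2 - 0 = -2 + 0 = -2$)
$U = -4$ ($U = 2 + 3 \left(-2\right) = 2 - 6 = -4$)
$d = 4$ ($d = \left(-2 + 0 \left(-2\right)\right)^{2} = \left(-2 + 0\right)^{2} = \left(-2\right)^{2} = 4$)
$U d = \left(-4\right) 4 = -16$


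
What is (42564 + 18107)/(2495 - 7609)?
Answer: -60671/5114 ≈ -11.864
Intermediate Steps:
(42564 + 18107)/(2495 - 7609) = 60671/(-5114) = 60671*(-1/5114) = -60671/5114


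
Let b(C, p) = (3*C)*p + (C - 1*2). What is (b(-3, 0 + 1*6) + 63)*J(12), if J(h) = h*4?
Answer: 192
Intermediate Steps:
J(h) = 4*h
b(C, p) = -2 + C + 3*C*p (b(C, p) = 3*C*p + (C - 2) = 3*C*p + (-2 + C) = -2 + C + 3*C*p)
(b(-3, 0 + 1*6) + 63)*J(12) = ((-2 - 3 + 3*(-3)*(0 + 1*6)) + 63)*(4*12) = ((-2 - 3 + 3*(-3)*(0 + 6)) + 63)*48 = ((-2 - 3 + 3*(-3)*6) + 63)*48 = ((-2 - 3 - 54) + 63)*48 = (-59 + 63)*48 = 4*48 = 192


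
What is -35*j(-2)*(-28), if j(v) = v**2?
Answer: 3920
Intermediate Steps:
-35*j(-2)*(-28) = -35*(-2)**2*(-28) = -35*4*(-28) = -140*(-28) = 3920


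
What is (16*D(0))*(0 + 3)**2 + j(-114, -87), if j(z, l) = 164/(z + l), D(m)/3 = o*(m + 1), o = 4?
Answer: 347164/201 ≈ 1727.2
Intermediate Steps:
D(m) = 12 + 12*m (D(m) = 3*(4*(m + 1)) = 3*(4*(1 + m)) = 3*(4 + 4*m) = 12 + 12*m)
j(z, l) = 164/(l + z)
(16*D(0))*(0 + 3)**2 + j(-114, -87) = (16*(12 + 12*0))*(0 + 3)**2 + 164/(-87 - 114) = (16*(12 + 0))*3**2 + 164/(-201) = (16*12)*9 + 164*(-1/201) = 192*9 - 164/201 = 1728 - 164/201 = 347164/201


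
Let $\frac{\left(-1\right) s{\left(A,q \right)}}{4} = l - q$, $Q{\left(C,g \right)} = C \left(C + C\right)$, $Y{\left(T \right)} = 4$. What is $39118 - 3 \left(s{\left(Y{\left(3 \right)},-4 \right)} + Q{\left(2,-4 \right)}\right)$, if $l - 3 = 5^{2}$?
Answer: $39478$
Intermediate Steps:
$Q{\left(C,g \right)} = 2 C^{2}$ ($Q{\left(C,g \right)} = C 2 C = 2 C^{2}$)
$l = 28$ ($l = 3 + 5^{2} = 3 + 25 = 28$)
$s{\left(A,q \right)} = -112 + 4 q$ ($s{\left(A,q \right)} = - 4 \left(28 - q\right) = -112 + 4 q$)
$39118 - 3 \left(s{\left(Y{\left(3 \right)},-4 \right)} + Q{\left(2,-4 \right)}\right) = 39118 - 3 \left(\left(-112 + 4 \left(-4\right)\right) + 2 \cdot 2^{2}\right) = 39118 - 3 \left(\left(-112 - 16\right) + 2 \cdot 4\right) = 39118 - 3 \left(-128 + 8\right) = 39118 - -360 = 39118 + 360 = 39478$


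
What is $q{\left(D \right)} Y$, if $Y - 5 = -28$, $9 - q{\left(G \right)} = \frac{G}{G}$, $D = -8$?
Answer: $-184$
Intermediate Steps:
$q{\left(G \right)} = 8$ ($q{\left(G \right)} = 9 - \frac{G}{G} = 9 - 1 = 8$)
$Y = -23$ ($Y = 5 - 28 = -23$)
$q{\left(D \right)} Y = 8 \left(-23\right) = -184$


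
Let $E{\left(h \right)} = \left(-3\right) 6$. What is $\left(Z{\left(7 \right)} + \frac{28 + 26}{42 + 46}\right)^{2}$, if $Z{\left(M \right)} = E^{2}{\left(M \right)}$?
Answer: $\frac{204004089}{1936} \approx 1.0537 \cdot 10^{5}$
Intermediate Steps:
$E{\left(h \right)} = -18$
$Z{\left(M \right)} = 324$ ($Z{\left(M \right)} = \left(-18\right)^{2} = 324$)
$\left(Z{\left(7 \right)} + \frac{28 + 26}{42 + 46}\right)^{2} = \left(324 + \frac{28 + 26}{42 + 46}\right)^{2} = \left(324 + \frac{54}{88}\right)^{2} = \left(324 + 54 \cdot \frac{1}{88}\right)^{2} = \left(324 + \frac{27}{44}\right)^{2} = \left(\frac{14283}{44}\right)^{2} = \frac{204004089}{1936}$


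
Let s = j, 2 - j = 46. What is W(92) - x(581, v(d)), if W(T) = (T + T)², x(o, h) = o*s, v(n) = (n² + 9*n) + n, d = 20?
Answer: 59420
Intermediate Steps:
j = -44 (j = 2 - 1*46 = 2 - 46 = -44)
v(n) = n² + 10*n
s = -44
x(o, h) = -44*o (x(o, h) = o*(-44) = -44*o)
W(T) = 4*T² (W(T) = (2*T)² = 4*T²)
W(92) - x(581, v(d)) = 4*92² - (-44)*581 = 4*8464 - 1*(-25564) = 33856 + 25564 = 59420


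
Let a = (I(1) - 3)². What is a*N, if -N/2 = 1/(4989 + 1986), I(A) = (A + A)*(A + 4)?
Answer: -98/6975 ≈ -0.014050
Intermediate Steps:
I(A) = 2*A*(4 + A) (I(A) = (2*A)*(4 + A) = 2*A*(4 + A))
N = -2/6975 (N = -2/(4989 + 1986) = -2/6975 ≈ -0.00028674)
a = 49 (a = (2*1*(4 + 1) - 3)² = (2*1*5 - 3)² = (10 - 3)² = 7² = 49)
a*N = 49*(-2/6975) = -98/6975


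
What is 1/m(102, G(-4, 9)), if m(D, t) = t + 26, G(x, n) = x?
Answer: 1/22 ≈ 0.045455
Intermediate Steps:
m(D, t) = 26 + t
1/m(102, G(-4, 9)) = 1/(26 - 4) = 1/22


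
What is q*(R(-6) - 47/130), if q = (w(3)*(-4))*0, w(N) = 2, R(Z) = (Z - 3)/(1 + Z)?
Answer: 0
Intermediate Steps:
R(Z) = (-3 + Z)/(1 + Z)
q = 0 (q = (2*(-4))*0 = -8*0 = 0)
q*(R(-6) - 47/130) = 0*((-3 - 6)/(1 - 6) - 47/130) = 0*(-9/(-5) - 47*1/130) = 0*(-⅕*(-9) - 47/130) = 0*(9/5 - 47/130) = 0*(187/130) = 0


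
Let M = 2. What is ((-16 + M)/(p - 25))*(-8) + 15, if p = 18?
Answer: -1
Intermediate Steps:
((-16 + M)/(p - 25))*(-8) + 15 = ((-16 + 2)/(18 - 25))*(-8) + 15 = -14/(-7)*(-8) + 15 = -14*(-1/7)*(-8) + 15 = 2*(-8) + 15 = -16 + 15 = -1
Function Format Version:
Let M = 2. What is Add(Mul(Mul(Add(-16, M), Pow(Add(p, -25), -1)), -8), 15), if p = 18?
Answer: -1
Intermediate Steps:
Add(Mul(Mul(Add(-16, M), Pow(Add(p, -25), -1)), -8), 15) = Add(Mul(Mul(Add(-16, 2), Pow(Add(18, -25), -1)), -8), 15) = Add(Mul(Mul(-14, Pow(-7, -1)), -8), 15) = Add(Mul(Mul(-14, Rational(-1, 7)), -8), 15) = Add(Mul(2, -8), 15) = Add(-16, 15) = -1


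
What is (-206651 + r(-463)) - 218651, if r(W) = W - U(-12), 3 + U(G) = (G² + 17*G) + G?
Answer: -425690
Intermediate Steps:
U(G) = -3 + G² + 18*G (U(G) = -3 + ((G² + 17*G) + G) = -3 + (G² + 18*G) = -3 + G² + 18*G)
r(W) = 75 + W (r(W) = W - (-3 + (-12)² + 18*(-12)) = W - (-3 + 144 - 216) = W - 1*(-75) = W + 75 = 75 + W)
(-206651 + r(-463)) - 218651 = (-206651 + (75 - 463)) - 218651 = (-206651 - 388) - 218651 = -207039 - 218651 = -425690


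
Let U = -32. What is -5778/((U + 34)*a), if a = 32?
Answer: -2889/32 ≈ -90.281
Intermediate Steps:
-5778/((U + 34)*a) = -5778/((-32 + 34)*32) = -5778/(2*32) = -5778/64 = -1*2889/32 = -2889/32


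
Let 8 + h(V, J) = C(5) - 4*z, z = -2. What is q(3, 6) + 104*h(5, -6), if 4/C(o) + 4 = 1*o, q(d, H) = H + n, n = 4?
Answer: 426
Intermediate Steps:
q(d, H) = 4 + H (q(d, H) = H + 4 = 4 + H)
C(o) = 4/(-4 + o) (C(o) = 4/(-4 + 1*o) = 4/(-4 + o))
h(V, J) = 4 (h(V, J) = -8 + (4/(-4 + 5) - 4*(-2)) = -8 + (4/1 + 8) = -8 + (4*1 + 8) = -8 + (4 + 8) = -8 + 12 = 4)
q(3, 6) + 104*h(5, -6) = (4 + 6) + 104*4 = 10 + 416 = 426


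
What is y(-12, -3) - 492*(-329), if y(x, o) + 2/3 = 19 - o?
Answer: 485668/3 ≈ 1.6189e+5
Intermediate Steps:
y(x, o) = 55/3 - o (y(x, o) = -2/3 + (19 - o) = 55/3 - o)
y(-12, -3) - 492*(-329) = (55/3 - 1*(-3)) - 492*(-329) = (55/3 + 3) + 161868 = 64/3 + 161868 = 485668/3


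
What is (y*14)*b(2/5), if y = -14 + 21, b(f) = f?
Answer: 196/5 ≈ 39.200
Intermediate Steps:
y = 7
(y*14)*b(2/5) = (7*14)*(2/5) = 98*(2*(1/5)) = 98*(2/5) = 196/5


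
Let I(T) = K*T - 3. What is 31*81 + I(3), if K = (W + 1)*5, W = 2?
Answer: 2553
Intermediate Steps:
K = 15 (K = (2 + 1)*5 = 3*5 = 15)
I(T) = -3 + 15*T (I(T) = 15*T - 3 = -3 + 15*T)
31*81 + I(3) = 31*81 + (-3 + 15*3) = 2511 + (-3 + 45) = 2511 + 42 = 2553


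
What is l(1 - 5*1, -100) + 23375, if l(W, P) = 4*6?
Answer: 23399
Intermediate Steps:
l(W, P) = 24
l(1 - 5*1, -100) + 23375 = 24 + 23375 = 23399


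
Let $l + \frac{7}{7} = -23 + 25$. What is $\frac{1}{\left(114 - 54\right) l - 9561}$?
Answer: $- \frac{1}{9501} \approx -0.00010525$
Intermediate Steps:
$l = 1$ ($l = -1 + \left(-23 + 25\right) = -1 + 2 = 1$)
$\frac{1}{\left(114 - 54\right) l - 9561} = \frac{1}{\left(114 - 54\right) 1 - 9561} = \frac{1}{60 \cdot 1 - 9561} = \frac{1}{60 - 9561} = \frac{1}{-9501} = - \frac{1}{9501}$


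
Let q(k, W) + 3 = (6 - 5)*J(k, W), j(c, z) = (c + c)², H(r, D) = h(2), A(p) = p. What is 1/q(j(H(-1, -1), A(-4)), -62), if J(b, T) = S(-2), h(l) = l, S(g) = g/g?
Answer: -½ ≈ -0.50000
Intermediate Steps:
S(g) = 1
J(b, T) = 1
H(r, D) = 2
j(c, z) = 4*c² (j(c, z) = (2*c)² = 4*c²)
q(k, W) = -2 (q(k, W) = -3 + (6 - 5)*1 = -3 + 1*1 = -3 + 1 = -2)
1/q(j(H(-1, -1), A(-4)), -62) = 1/(-2) = -½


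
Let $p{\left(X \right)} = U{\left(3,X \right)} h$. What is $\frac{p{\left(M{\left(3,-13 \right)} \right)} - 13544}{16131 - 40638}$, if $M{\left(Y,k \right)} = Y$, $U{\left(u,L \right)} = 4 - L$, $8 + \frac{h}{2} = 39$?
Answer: $\frac{214}{389} \approx 0.55013$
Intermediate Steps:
$h = 62$ ($h = -16 + 2 \cdot 39 = -16 + 78 = 62$)
$p{\left(X \right)} = 248 - 62 X$ ($p{\left(X \right)} = \left(4 - X\right) 62 = 248 - 62 X$)
$\frac{p{\left(M{\left(3,-13 \right)} \right)} - 13544}{16131 - 40638} = \frac{\left(248 - 186\right) - 13544}{16131 - 40638} = \frac{\left(248 - 186\right) - 13544}{-24507} = \left(62 - 13544\right) \left(- \frac{1}{24507}\right) = \left(-13482\right) \left(- \frac{1}{24507}\right) = \frac{214}{389}$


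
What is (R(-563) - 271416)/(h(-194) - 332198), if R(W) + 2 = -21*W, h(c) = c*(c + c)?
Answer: 259595/256926 ≈ 1.0104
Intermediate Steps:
h(c) = 2*c² (h(c) = c*(2*c) = 2*c²)
R(W) = -2 - 21*W
(R(-563) - 271416)/(h(-194) - 332198) = ((-2 - 21*(-563)) - 271416)/(2*(-194)² - 332198) = ((-2 + 11823) - 271416)/(2*37636 - 332198) = (11821 - 271416)/(75272 - 332198) = -259595/(-256926) = -259595*(-1/256926) = 259595/256926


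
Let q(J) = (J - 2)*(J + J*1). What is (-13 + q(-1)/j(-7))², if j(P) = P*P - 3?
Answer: 87616/529 ≈ 165.63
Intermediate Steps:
j(P) = -3 + P² (j(P) = P² - 3 = -3 + P²)
q(J) = 2*J*(-2 + J) (q(J) = (-2 + J)*(J + J) = (-2 + J)*(2*J) = 2*J*(-2 + J))
(-13 + q(-1)/j(-7))² = (-13 + (2*(-1)*(-2 - 1))/(-3 + (-7)²))² = (-13 + (2*(-1)*(-3))/(-3 + 49))² = (-13 + 6/46)² = (-13 + 6*(1/46))² = (-13 + 3/23)² = (-296/23)² = 87616/529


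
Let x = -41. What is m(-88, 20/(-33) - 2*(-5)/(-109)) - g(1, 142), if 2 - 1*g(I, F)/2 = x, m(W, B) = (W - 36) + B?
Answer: -757880/3597 ≈ -210.70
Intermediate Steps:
m(W, B) = -36 + B + W (m(W, B) = (-36 + W) + B = -36 + B + W)
g(I, F) = 86 (g(I, F) = 4 - 2*(-41) = 4 + 82 = 86)
m(-88, 20/(-33) - 2*(-5)/(-109)) - g(1, 142) = (-36 + (20/(-33) - 2*(-5)/(-109)) - 88) - 1*86 = (-36 + (20*(-1/33) + 10*(-1/109)) - 88) - 86 = (-36 + (-20/33 - 10/109) - 88) - 86 = (-36 - 2510/3597 - 88) - 86 = -448538/3597 - 86 = -757880/3597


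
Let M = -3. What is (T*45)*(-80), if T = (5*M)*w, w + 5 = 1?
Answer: -216000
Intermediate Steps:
w = -4 (w = -5 + 1 = -4)
T = 60 (T = (5*(-3))*(-4) = -15*(-4) = 60)
(T*45)*(-80) = (60*45)*(-80) = 2700*(-80) = -216000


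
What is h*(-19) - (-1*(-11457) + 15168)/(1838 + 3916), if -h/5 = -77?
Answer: -14039045/1918 ≈ -7319.6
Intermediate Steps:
h = 385 (h = -5*(-77) = 385)
h*(-19) - (-1*(-11457) + 15168)/(1838 + 3916) = 385*(-19) - (-1*(-11457) + 15168)/(1838 + 3916) = -7315 - (11457 + 15168)/5754 = -7315 - 26625/5754 = -7315 - 1*8875/1918 = -7315 - 8875/1918 = -14039045/1918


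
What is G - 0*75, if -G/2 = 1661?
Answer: -3322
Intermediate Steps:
G = -3322 (G = -2*1661 = -3322)
G - 0*75 = -3322 - 0*75 = -3322 - 1*0 = -3322 + 0 = -3322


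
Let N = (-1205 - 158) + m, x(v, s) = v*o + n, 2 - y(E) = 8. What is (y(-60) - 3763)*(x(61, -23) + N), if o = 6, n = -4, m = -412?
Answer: 5325597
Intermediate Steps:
y(E) = -6 (y(E) = 2 - 1*8 = 2 - 8 = -6)
x(v, s) = -4 + 6*v (x(v, s) = v*6 - 4 = 6*v - 4 = -4 + 6*v)
N = -1775 (N = (-1205 - 158) - 412 = -1363 - 412 = -1775)
(y(-60) - 3763)*(x(61, -23) + N) = (-6 - 3763)*((-4 + 6*61) - 1775) = -3769*((-4 + 366) - 1775) = -3769*(362 - 1775) = -3769*(-1413) = 5325597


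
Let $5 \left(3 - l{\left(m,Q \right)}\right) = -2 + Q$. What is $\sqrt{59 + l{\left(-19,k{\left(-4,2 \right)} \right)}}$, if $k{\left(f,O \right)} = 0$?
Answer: $\frac{2 \sqrt{390}}{5} \approx 7.8994$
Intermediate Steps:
$l{\left(m,Q \right)} = \frac{17}{5} - \frac{Q}{5}$ ($l{\left(m,Q \right)} = 3 - \frac{-2 + Q}{5} = 3 - \left(- \frac{2}{5} + \frac{Q}{5}\right) = \frac{17}{5} - \frac{Q}{5}$)
$\sqrt{59 + l{\left(-19,k{\left(-4,2 \right)} \right)}} = \sqrt{59 + \left(\frac{17}{5} - 0\right)} = \sqrt{59 + \left(\frac{17}{5} + 0\right)} = \sqrt{59 + \frac{17}{5}} = \sqrt{\frac{312}{5}} = \frac{2 \sqrt{390}}{5}$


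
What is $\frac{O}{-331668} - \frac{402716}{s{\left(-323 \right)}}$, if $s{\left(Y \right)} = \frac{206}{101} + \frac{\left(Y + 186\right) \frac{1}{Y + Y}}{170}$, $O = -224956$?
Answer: $- \frac{370376808899584117}{1876971980169} \approx -1.9733 \cdot 10^{5}$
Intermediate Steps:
$s{\left(Y \right)} = \frac{206}{101} + \frac{186 + Y}{340 Y}$ ($s{\left(Y \right)} = 206 \cdot \frac{1}{101} + \frac{186 + Y}{2 Y} \frac{1}{170} = \frac{206}{101} + \left(186 + Y\right) \frac{1}{2 Y} \frac{1}{170} = \frac{206}{101} + \frac{186 + Y}{2 Y} \frac{1}{170} = \frac{206}{101} + \frac{186 + Y}{340 Y}$)
$\frac{O}{-331668} - \frac{402716}{s{\left(-323 \right)}} = - \frac{224956}{-331668} - \frac{402716}{\frac{1}{34340} \frac{1}{-323} \left(18786 + 70141 \left(-323\right)\right)} = \left(-224956\right) \left(- \frac{1}{331668}\right) - \frac{402716}{\frac{1}{34340} \left(- \frac{1}{323}\right) \left(18786 - 22655543\right)} = \frac{56239}{82917} - \frac{402716}{\frac{1}{34340} \left(- \frac{1}{323}\right) \left(-22636757\right)} = \frac{56239}{82917} - \frac{402716}{\frac{22636757}{11091820}} = \frac{56239}{82917} - \frac{4466853383120}{22636757} = - \frac{370376808899584117}{1876971980169}$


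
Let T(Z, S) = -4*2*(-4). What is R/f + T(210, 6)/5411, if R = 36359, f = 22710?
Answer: 197465269/122883810 ≈ 1.6069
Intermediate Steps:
T(Z, S) = 32 (T(Z, S) = -8*(-4) = 32)
R/f + T(210, 6)/5411 = 36359/22710 + 32/5411 = 197465269/122883810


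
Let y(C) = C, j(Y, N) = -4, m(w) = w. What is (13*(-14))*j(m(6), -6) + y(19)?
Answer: 747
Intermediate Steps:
(13*(-14))*j(m(6), -6) + y(19) = (13*(-14))*(-4) + 19 = -182*(-4) + 19 = 728 + 19 = 747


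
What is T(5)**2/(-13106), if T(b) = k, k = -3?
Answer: -9/13106 ≈ -0.00068671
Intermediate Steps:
T(b) = -3
T(5)**2/(-13106) = (-3)**2/(-13106) = 9*(-1/13106) = -9/13106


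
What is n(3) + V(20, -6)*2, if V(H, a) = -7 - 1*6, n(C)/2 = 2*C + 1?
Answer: -12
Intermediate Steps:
n(C) = 2 + 4*C (n(C) = 2*(2*C + 1) = 2*(1 + 2*C) = 2 + 4*C)
V(H, a) = -13 (V(H, a) = -7 - 6 = -13)
n(3) + V(20, -6)*2 = (2 + 4*3) - 13*2 = (2 + 12) - 26 = 14 - 26 = -12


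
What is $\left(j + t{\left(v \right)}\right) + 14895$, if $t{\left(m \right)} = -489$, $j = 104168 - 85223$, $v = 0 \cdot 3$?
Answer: $33351$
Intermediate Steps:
$v = 0$
$j = 18945$ ($j = 104168 - 85223 = 18945$)
$\left(j + t{\left(v \right)}\right) + 14895 = \left(18945 - 489\right) + 14895 = 18456 + 14895 = 33351$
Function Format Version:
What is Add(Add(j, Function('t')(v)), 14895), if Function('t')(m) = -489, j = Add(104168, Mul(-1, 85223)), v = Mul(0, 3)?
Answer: 33351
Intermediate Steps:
v = 0
j = 18945 (j = Add(104168, -85223) = 18945)
Add(Add(j, Function('t')(v)), 14895) = Add(Add(18945, -489), 14895) = Add(18456, 14895) = 33351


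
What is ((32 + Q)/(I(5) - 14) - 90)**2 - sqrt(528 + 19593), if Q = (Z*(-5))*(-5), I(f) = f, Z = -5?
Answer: 57121/9 - sqrt(20121) ≈ 6204.9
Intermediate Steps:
Q = -125 (Q = -5*(-5)*(-5) = 25*(-5) = -125)
((32 + Q)/(I(5) - 14) - 90)**2 - sqrt(528 + 19593) = ((32 - 125)/(5 - 14) - 90)**2 - sqrt(528 + 19593) = (-93/(-9) - 90)**2 - sqrt(20121) = (-93*(-1/9) - 90)**2 - sqrt(20121) = (31/3 - 90)**2 - sqrt(20121) = (-239/3)**2 - sqrt(20121) = 57121/9 - sqrt(20121)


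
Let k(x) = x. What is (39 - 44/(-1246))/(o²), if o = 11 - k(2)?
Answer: 24319/50463 ≈ 0.48192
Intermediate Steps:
o = 9 (o = 11 - 1*2 = 11 - 2 = 9)
(39 - 44/(-1246))/(o²) = (39 - 44/(-1246))/(9²) = (39 - 44*(-1/1246))/81 = (39 + 22/623)*(1/81) = (24319/623)*(1/81) = 24319/50463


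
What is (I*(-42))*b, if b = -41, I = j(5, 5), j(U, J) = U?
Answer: 8610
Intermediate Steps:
I = 5
(I*(-42))*b = (5*(-42))*(-41) = -210*(-41) = 8610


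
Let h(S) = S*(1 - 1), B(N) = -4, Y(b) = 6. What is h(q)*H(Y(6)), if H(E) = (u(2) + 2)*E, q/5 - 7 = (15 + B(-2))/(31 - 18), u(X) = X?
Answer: 0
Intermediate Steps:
q = 510/13 (q = 35 + 5*((15 - 4)/(31 - 18)) = 35 + 5*(11/13) = 35 + 55/13 = 510/13 ≈ 39.231)
h(S) = 0 (h(S) = S*0 = 0)
H(E) = 4*E (H(E) = (2 + 2)*E = 4*E)
h(q)*H(Y(6)) = 0*(4*6) = 0*24 = 0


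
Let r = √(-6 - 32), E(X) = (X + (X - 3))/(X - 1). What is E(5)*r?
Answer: 7*I*√38/4 ≈ 10.788*I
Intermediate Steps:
E(X) = (-3 + 2*X)/(-1 + X) (E(X) = (X + (-3 + X))/(-1 + X) = (-3 + 2*X)/(-1 + X))
r = I*√38 (r = √(-38) = I*√38 ≈ 6.1644*I)
E(5)*r = ((-3 + 2*5)/(-1 + 5))*(I*√38) = ((-3 + 10)/4)*(I*√38) = ((¼)*7)*(I*√38) = 7*(I*√38)/4 = 7*I*√38/4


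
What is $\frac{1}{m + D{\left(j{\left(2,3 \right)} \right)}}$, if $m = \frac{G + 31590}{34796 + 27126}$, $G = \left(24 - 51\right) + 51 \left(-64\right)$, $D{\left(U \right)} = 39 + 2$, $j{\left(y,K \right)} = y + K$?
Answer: $\frac{61922}{2567101} \approx 0.024121$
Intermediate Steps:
$j{\left(y,K \right)} = K + y$
$D{\left(U \right)} = 41$
$G = -3291$ ($G = -27 - 3264 = -3291$)
$m = \frac{28299}{61922}$ ($m = \frac{-3291 + 31590}{34796 + 27126} = \frac{28299}{61922} \approx 0.45701$)
$\frac{1}{m + D{\left(j{\left(2,3 \right)} \right)}} = \frac{1}{\frac{28299}{61922} + 41} = \frac{1}{\frac{2567101}{61922}} = \frac{61922}{2567101}$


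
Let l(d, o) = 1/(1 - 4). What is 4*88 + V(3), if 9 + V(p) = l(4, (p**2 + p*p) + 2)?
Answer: 1028/3 ≈ 342.67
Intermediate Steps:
l(d, o) = -1/3 (l(d, o) = 1/(-3) = -1/3)
V(p) = -28/3 (V(p) = -9 - 1/3 = -28/3)
4*88 + V(3) = 4*88 - 28/3 = 352 - 28/3 = 1028/3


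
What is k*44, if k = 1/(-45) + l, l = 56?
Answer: 110836/45 ≈ 2463.0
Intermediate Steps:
k = 2519/45 (k = 1/(-45) + 56 = -1/45 + 56 = 2519/45 ≈ 55.978)
k*44 = (2519/45)*44 = 110836/45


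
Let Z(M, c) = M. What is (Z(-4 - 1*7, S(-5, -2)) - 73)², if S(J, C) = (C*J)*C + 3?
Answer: 7056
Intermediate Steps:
S(J, C) = 3 + J*C² (S(J, C) = J*C² + 3 = 3 + J*C²)
(Z(-4 - 1*7, S(-5, -2)) - 73)² = ((-4 - 1*7) - 73)² = ((-4 - 7) - 73)² = (-11 - 73)² = (-84)² = 7056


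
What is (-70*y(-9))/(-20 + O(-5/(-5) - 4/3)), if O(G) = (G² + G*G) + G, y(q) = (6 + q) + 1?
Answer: -1260/181 ≈ -6.9613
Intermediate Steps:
y(q) = 7 + q
O(G) = G + 2*G² (O(G) = (G² + G²) + G = 2*G² + G = G + 2*G²)
(-70*y(-9))/(-20 + O(-5/(-5) - 4/3)) = (-70*(7 - 9))/(-20 + (-5/(-5) - 4/3)*(1 + 2*(-5/(-5) - 4/3))) = (-70*(-2))/(-20 + (-5*(-⅕) - 4*⅓)*(1 + 2*(-5*(-⅕) - 4*⅓))) = 140/(-20 + (1 - 4/3)*(1 + 2*(1 - 4/3))) = 140/(-20 - (1 + 2*(-⅓))/3) = 140/(-20 - (1 - ⅔)/3) = 140/(-20 - ⅓*⅓) = 140/(-20 - ⅑) = 140/(-181/9) = 140*(-9/181) = -1260/181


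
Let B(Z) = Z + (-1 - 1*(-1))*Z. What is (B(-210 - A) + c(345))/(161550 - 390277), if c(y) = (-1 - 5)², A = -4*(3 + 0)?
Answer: 162/228727 ≈ 0.00070827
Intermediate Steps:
A = -12 (A = -4*3 = -12)
c(y) = 36 (c(y) = (-6)² = 36)
B(Z) = Z (B(Z) = Z + (-1 + 1)*Z = Z + 0*Z = Z + 0 = Z)
(B(-210 - A) + c(345))/(161550 - 390277) = ((-210 - 1*(-12)) + 36)/(161550 - 390277) = ((-210 + 12) + 36)/(-228727) = (-198 + 36)*(-1/228727) = -162*(-1/228727) = 162/228727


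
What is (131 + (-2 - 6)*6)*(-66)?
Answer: -5478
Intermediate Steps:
(131 + (-2 - 6)*6)*(-66) = (131 - 8*6)*(-66) = (131 - 48)*(-66) = 83*(-66) = -5478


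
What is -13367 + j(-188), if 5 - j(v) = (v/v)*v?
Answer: -13174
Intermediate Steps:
j(v) = 5 - v (j(v) = 5 - v/v*v = 5 - v)
-13367 + j(-188) = -13367 + (5 - 1*(-188)) = -13367 + (5 + 188) = -13367 + 193 = -13174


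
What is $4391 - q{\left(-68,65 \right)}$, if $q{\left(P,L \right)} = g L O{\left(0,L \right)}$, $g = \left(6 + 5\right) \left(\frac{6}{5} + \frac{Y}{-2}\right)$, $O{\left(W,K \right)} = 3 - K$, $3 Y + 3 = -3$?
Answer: $101917$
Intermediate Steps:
$Y = -2$ ($Y = -1 + \frac{1}{3} \left(-3\right) = -1 - 1 = -2$)
$g = \frac{121}{5}$ ($g = \left(6 + 5\right) \left(\frac{6}{5} - \frac{2}{-2}\right) = 11 \left(6 \cdot \frac{1}{5} - -1\right) = 11 \left(\frac{6}{5} + 1\right) = 11 \cdot \frac{11}{5} = \frac{121}{5} \approx 24.2$)
$q{\left(P,L \right)} = \frac{121 L \left(3 - L\right)}{5}$ ($q{\left(P,L \right)} = \frac{121 L}{5} \left(3 - L\right) = \frac{121 L \left(3 - L\right)}{5}$)
$4391 - q{\left(-68,65 \right)} = 4391 - \frac{121}{5} \cdot 65 \left(3 - 65\right) = 4391 - \frac{121}{5} \cdot 65 \left(-62\right) = 4391 - -97526 = 4391 + 97526 = 101917$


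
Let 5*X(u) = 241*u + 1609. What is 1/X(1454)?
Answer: 5/352023 ≈ 1.4204e-5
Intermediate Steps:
X(u) = 1609/5 + 241*u/5 (X(u) = (241*u + 1609)/5 = (1609 + 241*u)/5 = 1609/5 + 241*u/5)
1/X(1454) = 1/(1609/5 + (241/5)*1454) = 1/(1609/5 + 350414/5) = 1/(352023/5) = 5/352023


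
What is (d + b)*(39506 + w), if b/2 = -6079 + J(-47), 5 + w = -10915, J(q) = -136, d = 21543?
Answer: 260504218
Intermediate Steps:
w = -10920 (w = -5 - 10915 = -10920)
b = -12430 (b = 2*(-6079 - 136) = 2*(-6215) = -12430)
(d + b)*(39506 + w) = (21543 - 12430)*(39506 - 10920) = 9113*28586 = 260504218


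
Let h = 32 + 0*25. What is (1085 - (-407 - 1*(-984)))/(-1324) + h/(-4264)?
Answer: -69015/176423 ≈ -0.39119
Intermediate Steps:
h = 32 (h = 32 + 0 = 32)
(1085 - (-407 - 1*(-984)))/(-1324) + h/(-4264) = (1085 - (-407 - 1*(-984)))/(-1324) + 32/(-4264) = (1085 - (-407 + 984))*(-1/1324) + 32*(-1/4264) = (1085 - 1*577)*(-1/1324) - 4/533 = (1085 - 577)*(-1/1324) - 4/533 = 508*(-1/1324) - 4/533 = -127/331 - 4/533 = -69015/176423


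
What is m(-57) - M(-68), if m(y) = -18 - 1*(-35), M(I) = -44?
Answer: 61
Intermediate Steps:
m(y) = 17 (m(y) = -18 + 35 = 17)
m(-57) - M(-68) = 17 - 1*(-44) = 17 + 44 = 61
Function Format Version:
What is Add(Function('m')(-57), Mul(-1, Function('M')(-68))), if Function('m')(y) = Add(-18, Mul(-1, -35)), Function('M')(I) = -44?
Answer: 61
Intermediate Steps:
Function('m')(y) = 17 (Function('m')(y) = Add(-18, 35) = 17)
Add(Function('m')(-57), Mul(-1, Function('M')(-68))) = Add(17, Mul(-1, -44)) = Add(17, 44) = 61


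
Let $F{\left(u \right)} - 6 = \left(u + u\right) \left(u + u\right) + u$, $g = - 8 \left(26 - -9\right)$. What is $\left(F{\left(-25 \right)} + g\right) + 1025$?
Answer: $3226$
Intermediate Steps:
$g = -280$ ($g = - 8 \left(26 + \left(-3 + 12\right)\right) = - 8 \left(26 + 9\right) = \left(-8\right) 35 = -280$)
$F{\left(u \right)} = 6 + u + 4 u^{2}$ ($F{\left(u \right)} = 6 + \left(\left(u + u\right) \left(u + u\right) + u\right) = 6 + \left(2 u 2 u + u\right) = 6 + \left(4 u^{2} + u\right) = 6 + \left(u + 4 u^{2}\right) = 6 + u + 4 u^{2}$)
$\left(F{\left(-25 \right)} + g\right) + 1025 = \left(\left(6 - 25 + 4 \left(-25\right)^{2}\right) - 280\right) + 1025 = \left(\left(6 - 25 + 4 \cdot 625\right) - 280\right) + 1025 = \left(\left(6 - 25 + 2500\right) - 280\right) + 1025 = \left(2481 - 280\right) + 1025 = 2201 + 1025 = 3226$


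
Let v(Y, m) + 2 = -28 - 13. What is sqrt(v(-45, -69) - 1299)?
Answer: I*sqrt(1342) ≈ 36.633*I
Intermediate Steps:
v(Y, m) = -43 (v(Y, m) = -2 + (-28 - 13) = -2 - 41 = -43)
sqrt(v(-45, -69) - 1299) = sqrt(-43 - 1299) = sqrt(-1342) = I*sqrt(1342)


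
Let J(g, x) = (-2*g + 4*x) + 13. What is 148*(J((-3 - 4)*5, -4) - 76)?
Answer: -1332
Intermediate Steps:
J(g, x) = 13 - 2*g + 4*x
148*(J((-3 - 4)*5, -4) - 76) = 148*((13 - 2*(-3 - 4)*5 + 4*(-4)) - 76) = 148*((13 - (-14)*5 - 16) - 76) = 148*((13 - 2*(-35) - 16) - 76) = 148*((13 + 70 - 16) - 76) = 148*(67 - 76) = 148*(-9) = -1332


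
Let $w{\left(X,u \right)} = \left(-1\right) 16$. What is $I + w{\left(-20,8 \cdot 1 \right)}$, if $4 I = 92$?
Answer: $7$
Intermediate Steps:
$w{\left(X,u \right)} = -16$
$I = 23$ ($I = \frac{1}{4} \cdot 92 = 23$)
$I + w{\left(-20,8 \cdot 1 \right)} = 23 - 16 = 7$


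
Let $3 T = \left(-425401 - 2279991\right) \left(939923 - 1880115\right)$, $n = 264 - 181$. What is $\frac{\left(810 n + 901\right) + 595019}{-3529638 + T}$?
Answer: $\frac{39789}{50871546527} \approx 7.8215 \cdot 10^{-7}$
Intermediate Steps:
$n = 83$
$T = \frac{2543587915264}{3}$ ($T = \frac{\left(-425401 - 2279991\right) \left(939923 - 1880115\right)}{3} = \frac{\left(-2705392\right) \left(-940192\right)}{3} = \frac{1}{3} \cdot 2543587915264 = \frac{2543587915264}{3} \approx 8.4786 \cdot 10^{11}$)
$\frac{\left(810 n + 901\right) + 595019}{-3529638 + T} = \frac{\left(810 \cdot 83 + 901\right) + 595019}{-3529638 + \frac{2543587915264}{3}} = \frac{\left(67230 + 901\right) + 595019}{\frac{2543577326350}{3}} = \left(68131 + 595019\right) \frac{3}{2543577326350} = 663150 \cdot \frac{3}{2543577326350} = \frac{39789}{50871546527}$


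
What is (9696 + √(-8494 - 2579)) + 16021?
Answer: 25717 + I*√11073 ≈ 25717.0 + 105.23*I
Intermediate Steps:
(9696 + √(-8494 - 2579)) + 16021 = (9696 + √(-11073)) + 16021 = (9696 + I*√11073) + 16021 = 25717 + I*√11073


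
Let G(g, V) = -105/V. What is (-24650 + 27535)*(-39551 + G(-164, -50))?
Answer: -228197153/2 ≈ -1.1410e+8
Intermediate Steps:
(-24650 + 27535)*(-39551 + G(-164, -50)) = (-24650 + 27535)*(-39551 - 105/(-50)) = 2885*(-39551 - 105*(-1/50)) = 2885*(-39551 + 21/10) = 2885*(-395489/10) = -228197153/2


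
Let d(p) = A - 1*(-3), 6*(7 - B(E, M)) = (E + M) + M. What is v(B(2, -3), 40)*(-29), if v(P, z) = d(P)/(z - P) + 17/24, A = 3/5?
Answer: -276689/11640 ≈ -23.771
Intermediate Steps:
A = ⅗ (A = 3*(⅕) = ⅗ ≈ 0.60000)
B(E, M) = 7 - M/3 - E/6 (B(E, M) = 7 - ((E + M) + M)/6 = 7 - (E + 2*M)/6 = 7 + (-M/3 - E/6) = 7 - M/3 - E/6)
d(p) = 18/5 (d(p) = ⅗ - 1*(-3) = ⅗ + 3 = 18/5)
v(P, z) = 17/24 + 18/(5*(z - P)) (v(P, z) = 18/(5*(z - P)) + 17/24 = 17/24 + 18/(5*(z - P)))
v(B(2, -3), 40)*(-29) = ((-432 - 85*40 + 85*(7 - ⅓*(-3) - ⅙*2))/(120*((7 - ⅓*(-3) - ⅙*2) - 1*40)))*(-29) = ((-432 - 3400 + 85*(7 + 1 - ⅓))/(120*((7 + 1 - ⅓) - 40)))*(-29) = ((-432 - 3400 + 85*(23/3))/(120*(23/3 - 40)))*(-29) = ((-432 - 3400 + 1955/3)/(120*(-97/3)))*(-29) = ((1/120)*(-3/97)*(-9541/3))*(-29) = (9541/11640)*(-29) = -276689/11640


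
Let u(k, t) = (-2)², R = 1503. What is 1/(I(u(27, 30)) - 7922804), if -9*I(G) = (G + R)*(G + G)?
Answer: -9/71317292 ≈ -1.2620e-7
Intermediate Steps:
u(k, t) = 4
I(G) = -2*G*(1503 + G)/9 (I(G) = -(G + 1503)*(G + G)/9 = -(1503 + G)*2*G/9 = -2*G*(1503 + G)/9)
1/(I(u(27, 30)) - 7922804) = 1/(-2/9*4*(1503 + 4) - 7922804) = 1/(-2/9*4*1507 - 7922804) = 1/(-12056/9 - 7922804) = 1/(-71317292/9) = -9/71317292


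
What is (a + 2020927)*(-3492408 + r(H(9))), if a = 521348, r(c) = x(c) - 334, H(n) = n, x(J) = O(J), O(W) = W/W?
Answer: -8879508125775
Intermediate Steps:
O(W) = 1
x(J) = 1
r(c) = -333 (r(c) = 1 - 334 = -333)
(a + 2020927)*(-3492408 + r(H(9))) = (521348 + 2020927)*(-3492408 - 333) = 2542275*(-3492741) = -8879508125775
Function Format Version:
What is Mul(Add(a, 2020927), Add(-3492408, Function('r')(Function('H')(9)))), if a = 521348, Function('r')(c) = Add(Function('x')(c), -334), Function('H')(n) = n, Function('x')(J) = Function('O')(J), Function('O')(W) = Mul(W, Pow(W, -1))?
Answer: -8879508125775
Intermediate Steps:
Function('O')(W) = 1
Function('x')(J) = 1
Function('r')(c) = -333 (Function('r')(c) = Add(1, -334) = -333)
Mul(Add(a, 2020927), Add(-3492408, Function('r')(Function('H')(9)))) = Mul(Add(521348, 2020927), Add(-3492408, -333)) = Mul(2542275, -3492741) = -8879508125775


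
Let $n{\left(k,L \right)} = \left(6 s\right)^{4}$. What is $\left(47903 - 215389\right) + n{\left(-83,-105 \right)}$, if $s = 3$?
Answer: $-62510$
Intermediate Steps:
$n{\left(k,L \right)} = 104976$ ($n{\left(k,L \right)} = \left(6 \cdot 3\right)^{4} = 18^{4} = 104976$)
$\left(47903 - 215389\right) + n{\left(-83,-105 \right)} = \left(47903 - 215389\right) + 104976 = -167486 + 104976 = -62510$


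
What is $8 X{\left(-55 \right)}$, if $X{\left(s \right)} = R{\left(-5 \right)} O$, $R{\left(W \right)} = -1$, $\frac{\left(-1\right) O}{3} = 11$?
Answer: $264$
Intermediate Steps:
$O = -33$ ($O = \left(-3\right) 11 = -33$)
$X{\left(s \right)} = 33$ ($X{\left(s \right)} = \left(-1\right) \left(-33\right) = 33$)
$8 X{\left(-55 \right)} = 8 \cdot 33 = 264$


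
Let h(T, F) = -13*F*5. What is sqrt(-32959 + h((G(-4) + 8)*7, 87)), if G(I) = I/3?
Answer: I*sqrt(38614) ≈ 196.5*I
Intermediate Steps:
G(I) = I/3 (G(I) = I*(1/3) = I/3)
h(T, F) = -65*F
sqrt(-32959 + h((G(-4) + 8)*7, 87)) = sqrt(-32959 - 65*87) = sqrt(-32959 - 5655) = sqrt(-38614) = I*sqrt(38614)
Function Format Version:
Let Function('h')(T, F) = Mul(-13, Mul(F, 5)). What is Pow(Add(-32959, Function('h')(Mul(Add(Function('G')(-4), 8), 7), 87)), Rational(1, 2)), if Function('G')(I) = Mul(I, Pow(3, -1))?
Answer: Mul(I, Pow(38614, Rational(1, 2))) ≈ Mul(196.50, I)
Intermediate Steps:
Function('G')(I) = Mul(Rational(1, 3), I) (Function('G')(I) = Mul(I, Rational(1, 3)) = Mul(Rational(1, 3), I))
Function('h')(T, F) = Mul(-65, F) (Function('h')(T, F) = Mul(-13, Mul(5, F)) = Mul(-65, F))
Pow(Add(-32959, Function('h')(Mul(Add(Function('G')(-4), 8), 7), 87)), Rational(1, 2)) = Pow(Add(-32959, Mul(-65, 87)), Rational(1, 2)) = Pow(Add(-32959, -5655), Rational(1, 2)) = Pow(-38614, Rational(1, 2)) = Mul(I, Pow(38614, Rational(1, 2)))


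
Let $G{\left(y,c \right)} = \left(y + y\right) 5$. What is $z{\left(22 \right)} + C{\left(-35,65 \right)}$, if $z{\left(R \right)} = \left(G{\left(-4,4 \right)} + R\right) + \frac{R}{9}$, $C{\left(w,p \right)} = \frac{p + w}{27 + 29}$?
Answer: $- \frac{3785}{252} \approx -15.02$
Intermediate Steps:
$G{\left(y,c \right)} = 10 y$ ($G{\left(y,c \right)} = 2 y 5 = 10 y$)
$C{\left(w,p \right)} = \frac{p}{56} + \frac{w}{56}$ ($C{\left(w,p \right)} = \frac{p + w}{56} = \left(p + w\right) \frac{1}{56} = \frac{p}{56} + \frac{w}{56}$)
$z{\left(R \right)} = -40 + \frac{10 R}{9}$ ($z{\left(R \right)} = \left(10 \left(-4\right) + R\right) + \frac{R}{9} = \left(-40 + R\right) + R \frac{1}{9} = \left(-40 + R\right) + \frac{R}{9} = -40 + \frac{10 R}{9}$)
$z{\left(22 \right)} + C{\left(-35,65 \right)} = \left(-40 + \frac{10}{9} \cdot 22\right) + \left(\frac{1}{56} \cdot 65 + \frac{1}{56} \left(-35\right)\right) = \left(-40 + \frac{220}{9}\right) + \left(\frac{65}{56} - \frac{5}{8}\right) = - \frac{140}{9} + \frac{15}{28} = - \frac{3785}{252}$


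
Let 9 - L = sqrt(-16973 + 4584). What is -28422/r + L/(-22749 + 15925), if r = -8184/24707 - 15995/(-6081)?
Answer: -939998205284175/76037313944 + I*sqrt(12389)/6824 ≈ -12362.0 + 0.016311*I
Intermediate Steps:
L = 9 - I*sqrt(12389) (L = 9 - sqrt(-16973 + 4584) = 9 - sqrt(-12389) = 9 - I*sqrt(12389) ≈ 9.0 - 111.31*I)
r = 11142631/4846557 (r = -8184*1/24707 - 15995*(-1/6081) = -264/797 + 15995/6081 = 11142631/4846557 ≈ 2.2991)
-28422/r + L/(-22749 + 15925) = -28422/11142631/4846557 + (9 - I*sqrt(12389))/(-22749 + 15925) = -28422*4846557/11142631 + (9 - I*sqrt(12389))/(-6824) = -137748843054/11142631 + (9 - I*sqrt(12389))*(-1/6824) = -137748843054/11142631 + (-9/6824 + I*sqrt(12389)/6824) = -939998205284175/76037313944 + I*sqrt(12389)/6824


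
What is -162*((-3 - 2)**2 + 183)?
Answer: -33696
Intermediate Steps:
-162*((-3 - 2)**2 + 183) = -162*((-5)**2 + 183) = -162*(25 + 183) = -162*208 = -33696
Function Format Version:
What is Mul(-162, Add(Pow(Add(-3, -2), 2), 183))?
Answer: -33696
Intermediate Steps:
Mul(-162, Add(Pow(Add(-3, -2), 2), 183)) = Mul(-162, Add(Pow(-5, 2), 183)) = Mul(-162, Add(25, 183)) = Mul(-162, 208) = -33696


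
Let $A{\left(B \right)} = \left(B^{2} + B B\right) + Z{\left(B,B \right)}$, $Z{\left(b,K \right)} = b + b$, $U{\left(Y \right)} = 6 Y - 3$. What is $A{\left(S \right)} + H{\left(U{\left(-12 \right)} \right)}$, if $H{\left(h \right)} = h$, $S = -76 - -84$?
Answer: $69$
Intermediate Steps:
$U{\left(Y \right)} = -3 + 6 Y$
$S = 8$ ($S = -76 + 84 = 8$)
$Z{\left(b,K \right)} = 2 b$
$A{\left(B \right)} = 2 B + 2 B^{2}$ ($A{\left(B \right)} = \left(B^{2} + B B\right) + 2 B = \left(B^{2} + B^{2}\right) + 2 B = 2 B^{2} + 2 B = 2 B + 2 B^{2}$)
$A{\left(S \right)} + H{\left(U{\left(-12 \right)} \right)} = 2 \cdot 8 \left(1 + 8\right) + \left(-3 + 6 \left(-12\right)\right) = 2 \cdot 8 \cdot 9 - 75 = 144 - 75 = 69$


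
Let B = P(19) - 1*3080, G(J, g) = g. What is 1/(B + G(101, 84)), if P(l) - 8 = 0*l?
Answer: -1/2988 ≈ -0.00033467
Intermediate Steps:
P(l) = 8 (P(l) = 8 + 0*l = 8 + 0 = 8)
B = -3072 (B = 8 - 1*3080 = 8 - 3080 = -3072)
1/(B + G(101, 84)) = 1/(-3072 + 84) = 1/(-2988) = -1/2988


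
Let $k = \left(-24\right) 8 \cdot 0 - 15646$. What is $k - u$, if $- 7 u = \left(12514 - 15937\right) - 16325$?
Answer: $- \frac{129270}{7} \approx -18467.0$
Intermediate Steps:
$k = -15646$ ($k = \left(-192\right) 0 - 15646 = 0 - 15646 = -15646$)
$u = \frac{19748}{7}$ ($u = - \frac{\left(12514 - 15937\right) - 16325}{7} = - \frac{-3423 - 16325}{7} = \left(- \frac{1}{7}\right) \left(-19748\right) = \frac{19748}{7} \approx 2821.1$)
$k - u = -15646 - \frac{19748}{7} = - \frac{129270}{7}$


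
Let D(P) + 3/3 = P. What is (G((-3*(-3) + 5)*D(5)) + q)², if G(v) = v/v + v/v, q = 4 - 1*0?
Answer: 36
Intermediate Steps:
D(P) = -1 + P
q = 4 (q = 4 + 0 = 4)
G(v) = 2 (G(v) = 1 + 1 = 2)
(G((-3*(-3) + 5)*D(5)) + q)² = (2 + 4)² = 6² = 36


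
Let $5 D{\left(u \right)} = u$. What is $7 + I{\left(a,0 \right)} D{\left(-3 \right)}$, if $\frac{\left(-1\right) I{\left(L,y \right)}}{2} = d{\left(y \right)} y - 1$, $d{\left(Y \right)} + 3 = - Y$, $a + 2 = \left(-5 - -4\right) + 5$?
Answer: $\frac{29}{5} \approx 5.8$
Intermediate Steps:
$a = 2$ ($a = -2 + \left(\left(-5 - -4\right) + 5\right) = -2 + \left(\left(-5 + 4\right) + 5\right) = -2 + \left(-1 + 5\right) = -2 + 4 = 2$)
$D{\left(u \right)} = \frac{u}{5}$
$d{\left(Y \right)} = -3 - Y$
$I{\left(L,y \right)} = 2 - 2 y \left(-3 - y\right)$ ($I{\left(L,y \right)} = - 2 \left(\left(-3 - y\right) y - 1\right) = - 2 \left(y \left(-3 - y\right) - 1\right) = - 2 \left(-1 + y \left(-3 - y\right)\right) = 2 - 2 y \left(-3 - y\right)$)
$7 + I{\left(a,0 \right)} D{\left(-3 \right)} = 7 + \left(2 + 2 \cdot 0 \left(3 + 0\right)\right) \frac{1}{5} \left(-3\right) = 7 + \left(2 + 2 \cdot 0 \cdot 3\right) \left(- \frac{3}{5}\right) = 7 + \left(2 + 0\right) \left(- \frac{3}{5}\right) = 7 + 2 \left(- \frac{3}{5}\right) = 7 - \frac{6}{5} = \frac{29}{5}$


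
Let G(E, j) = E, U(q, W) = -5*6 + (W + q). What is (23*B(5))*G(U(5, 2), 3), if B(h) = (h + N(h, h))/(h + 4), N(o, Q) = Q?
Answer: -5290/9 ≈ -587.78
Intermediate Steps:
B(h) = 2*h/(4 + h) (B(h) = (h + h)/(h + 4) = (2*h)/(4 + h) = 2*h/(4 + h))
U(q, W) = -30 + W + q (U(q, W) = -30 + (W + q) = -30 + W + q)
(23*B(5))*G(U(5, 2), 3) = (23*(2*5/(4 + 5)))*(-30 + 2 + 5) = (23*(2*5/9))*(-23) = (23*(2*5*(1/9)))*(-23) = (23*(10/9))*(-23) = (230/9)*(-23) = -5290/9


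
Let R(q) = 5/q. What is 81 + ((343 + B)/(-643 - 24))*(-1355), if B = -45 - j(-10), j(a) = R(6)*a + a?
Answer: 1447976/2001 ≈ 723.63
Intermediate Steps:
j(a) = 11*a/6 (j(a) = (5/6)*a + a = (5*(⅙))*a + a = 5*a/6 + a = 11*a/6)
B = -80/3 (B = -45 - 11*(-10)/6 = -45 - 1*(-55/3) = -45 + 55/3 = -80/3 ≈ -26.667)
81 + ((343 + B)/(-643 - 24))*(-1355) = 81 + ((343 - 80/3)/(-643 - 24))*(-1355) = 81 + ((949/3)/(-667))*(-1355) = 81 + ((949/3)*(-1/667))*(-1355) = 81 - 949/2001*(-1355) = 81 + 1285895/2001 = 1447976/2001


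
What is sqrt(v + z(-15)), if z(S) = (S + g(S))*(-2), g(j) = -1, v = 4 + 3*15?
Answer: 9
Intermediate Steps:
v = 49 (v = 4 + 45 = 49)
z(S) = 2 - 2*S (z(S) = (S - 1)*(-2) = (-1 + S)*(-2) = 2 - 2*S)
sqrt(v + z(-15)) = sqrt(49 + (2 - 2*(-15))) = sqrt(49 + (2 + 30)) = sqrt(49 + 32) = sqrt(81) = 9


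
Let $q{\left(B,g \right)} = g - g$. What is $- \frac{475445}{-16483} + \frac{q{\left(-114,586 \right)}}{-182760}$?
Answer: $\frac{475445}{16483} \approx 28.845$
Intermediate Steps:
$q{\left(B,g \right)} = 0$
$- \frac{475445}{-16483} + \frac{q{\left(-114,586 \right)}}{-182760} = - \frac{475445}{-16483} + \frac{0}{-182760} = \left(-475445\right) \left(- \frac{1}{16483}\right) + 0 \left(- \frac{1}{182760}\right) = \frac{475445}{16483} + 0 = \frac{475445}{16483}$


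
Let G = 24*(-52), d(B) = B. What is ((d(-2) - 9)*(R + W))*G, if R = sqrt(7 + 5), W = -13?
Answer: -178464 + 27456*sqrt(3) ≈ -1.3091e+5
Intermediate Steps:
R = 2*sqrt(3) (R = sqrt(12) = 2*sqrt(3) ≈ 3.4641)
G = -1248
((d(-2) - 9)*(R + W))*G = ((-2 - 9)*(2*sqrt(3) - 13))*(-1248) = -11*(-13 + 2*sqrt(3))*(-1248) = (143 - 22*sqrt(3))*(-1248) = -178464 + 27456*sqrt(3)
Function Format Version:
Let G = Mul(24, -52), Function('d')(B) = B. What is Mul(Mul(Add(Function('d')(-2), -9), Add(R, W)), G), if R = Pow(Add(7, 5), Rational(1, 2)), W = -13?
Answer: Add(-178464, Mul(27456, Pow(3, Rational(1, 2)))) ≈ -1.3091e+5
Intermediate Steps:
R = Mul(2, Pow(3, Rational(1, 2))) (R = Pow(12, Rational(1, 2)) = Mul(2, Pow(3, Rational(1, 2))) ≈ 3.4641)
G = -1248
Mul(Mul(Add(Function('d')(-2), -9), Add(R, W)), G) = Mul(Mul(Add(-2, -9), Add(Mul(2, Pow(3, Rational(1, 2))), -13)), -1248) = Mul(Mul(-11, Add(-13, Mul(2, Pow(3, Rational(1, 2))))), -1248) = Mul(Add(143, Mul(-22, Pow(3, Rational(1, 2)))), -1248) = Add(-178464, Mul(27456, Pow(3, Rational(1, 2))))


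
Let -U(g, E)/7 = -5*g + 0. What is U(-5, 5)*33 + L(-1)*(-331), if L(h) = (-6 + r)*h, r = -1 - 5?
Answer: -9747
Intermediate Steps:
r = -6
U(g, E) = 35*g (U(g, E) = -7*(-5*g + 0) = -(-35)*g = 35*g)
L(h) = -12*h (L(h) = (-6 - 6)*h = -12*h)
U(-5, 5)*33 + L(-1)*(-331) = (35*(-5))*33 - 12*(-1)*(-331) = -175*33 + 12*(-331) = -5775 - 3972 = -9747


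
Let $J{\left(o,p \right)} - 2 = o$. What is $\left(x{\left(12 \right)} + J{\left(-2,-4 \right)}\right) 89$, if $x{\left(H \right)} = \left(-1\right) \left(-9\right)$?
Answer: $801$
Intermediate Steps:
$J{\left(o,p \right)} = 2 + o$
$x{\left(H \right)} = 9$
$\left(x{\left(12 \right)} + J{\left(-2,-4 \right)}\right) 89 = \left(9 + \left(2 - 2\right)\right) 89 = \left(9 + 0\right) 89 = 9 \cdot 89 = 801$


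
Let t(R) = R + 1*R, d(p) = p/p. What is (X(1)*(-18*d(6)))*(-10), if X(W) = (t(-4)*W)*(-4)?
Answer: 5760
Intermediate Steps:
d(p) = 1
t(R) = 2*R (t(R) = R + R = 2*R)
X(W) = 32*W (X(W) = ((2*(-4))*W)*(-4) = -8*W*(-4) = 32*W)
(X(1)*(-18*d(6)))*(-10) = ((32*1)*(-18*1))*(-10) = (32*(-18))*(-10) = -576*(-10) = 5760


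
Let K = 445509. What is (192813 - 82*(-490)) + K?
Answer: 678502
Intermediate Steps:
(192813 - 82*(-490)) + K = (192813 - 82*(-490)) + 445509 = (192813 - 1*(-40180)) + 445509 = (192813 + 40180) + 445509 = 232993 + 445509 = 678502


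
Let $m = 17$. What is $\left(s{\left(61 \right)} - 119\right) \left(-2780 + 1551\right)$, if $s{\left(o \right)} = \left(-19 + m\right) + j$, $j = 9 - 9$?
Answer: $148709$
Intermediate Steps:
$j = 0$ ($j = 9 - 9 = 0$)
$s{\left(o \right)} = -2$ ($s{\left(o \right)} = \left(-19 + 17\right) + 0 = -2 + 0 = -2$)
$\left(s{\left(61 \right)} - 119\right) \left(-2780 + 1551\right) = \left(-2 - 119\right) \left(-2780 + 1551\right) = \left(-121\right) \left(-1229\right) = 148709$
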